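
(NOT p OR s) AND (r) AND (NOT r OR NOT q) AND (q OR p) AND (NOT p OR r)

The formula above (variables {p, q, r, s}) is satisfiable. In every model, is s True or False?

True

Suppose s = false.
From the singleton clause (NOT p), p = false.
From the singleton clause (r), r = true.
From the singleton clause (NOT q), q = false.
That conflicts with the unit clause (q).
So every satisfying assignment has s = True.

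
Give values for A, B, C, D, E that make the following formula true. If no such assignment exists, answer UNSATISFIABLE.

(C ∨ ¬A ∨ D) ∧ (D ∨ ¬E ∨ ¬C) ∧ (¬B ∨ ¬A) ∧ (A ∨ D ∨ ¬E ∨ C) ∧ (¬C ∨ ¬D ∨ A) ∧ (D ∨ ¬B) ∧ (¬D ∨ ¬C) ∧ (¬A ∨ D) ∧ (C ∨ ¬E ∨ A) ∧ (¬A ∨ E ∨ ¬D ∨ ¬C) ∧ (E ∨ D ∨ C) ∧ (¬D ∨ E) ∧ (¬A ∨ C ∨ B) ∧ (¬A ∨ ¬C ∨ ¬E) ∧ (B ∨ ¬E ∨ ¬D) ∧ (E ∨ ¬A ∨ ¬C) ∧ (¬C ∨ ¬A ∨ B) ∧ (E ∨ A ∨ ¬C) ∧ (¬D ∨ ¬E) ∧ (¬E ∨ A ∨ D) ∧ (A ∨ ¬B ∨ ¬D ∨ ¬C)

UNSATISFIABLE

Suppose B = False.
Suppose D = False.
From the singleton clause (¬A), A = False.
From the singleton clause (¬E), E = False.
From the singleton clause (C), C = True.
But (¬C) is also a unit clause — contradiction.
Undo D and try D = True.
From the singleton clause (¬C), C = False.
From the singleton clause (E), E = True.
But (¬E) is also a unit clause — contradiction.
Both values of D lead to a conflict.
Undo B and try B = True.
From the singleton clause (¬A), A = False.
From the singleton clause (D), D = True.
From the singleton clause (¬C), C = False.
From the singleton clause (¬E), E = False.
But (E) is also a unit clause — contradiction.
Both values of B lead to a conflict.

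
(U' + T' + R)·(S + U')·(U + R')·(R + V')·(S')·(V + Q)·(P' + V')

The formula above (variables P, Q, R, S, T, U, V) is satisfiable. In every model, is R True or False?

Suppose R = 1.
Unit clause (U) forces U = 1.
Unit clause (S) forces S = 1.
Now (S') is unsatisfied and unit — conflict.
So every satisfying assignment has R = False.

False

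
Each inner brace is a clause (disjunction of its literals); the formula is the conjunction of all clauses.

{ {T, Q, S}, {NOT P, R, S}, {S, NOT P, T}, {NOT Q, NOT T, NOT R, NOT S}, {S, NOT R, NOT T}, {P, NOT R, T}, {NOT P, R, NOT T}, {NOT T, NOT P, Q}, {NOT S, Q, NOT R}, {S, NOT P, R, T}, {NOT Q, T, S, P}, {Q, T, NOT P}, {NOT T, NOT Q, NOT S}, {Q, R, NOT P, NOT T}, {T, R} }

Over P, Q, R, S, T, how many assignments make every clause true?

There are 2^5 = 32 truth assignments over (P, Q, R, S, T).
Split on Q. With Q = true, the clauses containing Q are satisfied and NOT Q drops from the rest; 2 of the 2^4 = 16 assignments to the other variables satisfy what remains.
With Q = false, by the same count on the reduced clause set, 2 assignments work.
Total: 2 + 2 = 4.

4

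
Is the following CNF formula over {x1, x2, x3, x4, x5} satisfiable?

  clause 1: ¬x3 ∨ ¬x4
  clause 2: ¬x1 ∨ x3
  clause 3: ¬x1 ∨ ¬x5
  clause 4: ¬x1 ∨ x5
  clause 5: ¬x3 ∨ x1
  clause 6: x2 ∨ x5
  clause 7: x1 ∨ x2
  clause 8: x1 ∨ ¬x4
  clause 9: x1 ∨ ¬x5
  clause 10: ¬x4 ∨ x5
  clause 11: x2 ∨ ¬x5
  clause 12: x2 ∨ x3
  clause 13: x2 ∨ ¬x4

Satisfiable

Suppose x3 = False.
From the singleton clause (¬x1), x1 = False.
From the singleton clause (x2), x2 = True.
From the singleton clause (¬x4), x4 = False.
From the singleton clause (¬x5), x5 = False.
Every clause now holds.
A satisfying assignment: x1 ↦ False, x2 ↦ True, x3 ↦ False, x4 ↦ False, x5 ↦ False.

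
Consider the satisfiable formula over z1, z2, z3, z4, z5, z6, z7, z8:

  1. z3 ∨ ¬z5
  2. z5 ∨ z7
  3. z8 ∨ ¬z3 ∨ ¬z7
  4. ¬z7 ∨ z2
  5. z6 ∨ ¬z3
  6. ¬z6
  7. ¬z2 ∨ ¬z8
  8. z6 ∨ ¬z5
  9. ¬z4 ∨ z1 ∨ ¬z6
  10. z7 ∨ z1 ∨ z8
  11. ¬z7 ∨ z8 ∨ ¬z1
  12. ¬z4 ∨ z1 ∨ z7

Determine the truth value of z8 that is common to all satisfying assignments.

False

Suppose z8 = True.
From the singleton clause (¬z6), z6 = False.
From the singleton clause (¬z3), z3 = False.
From the singleton clause (¬z5), z5 = False.
From the singleton clause (z7), z7 = True.
From the singleton clause (z2), z2 = True.
But (¬z2) is also a unit clause — contradiction.
So every satisfying assignment has z8 = False.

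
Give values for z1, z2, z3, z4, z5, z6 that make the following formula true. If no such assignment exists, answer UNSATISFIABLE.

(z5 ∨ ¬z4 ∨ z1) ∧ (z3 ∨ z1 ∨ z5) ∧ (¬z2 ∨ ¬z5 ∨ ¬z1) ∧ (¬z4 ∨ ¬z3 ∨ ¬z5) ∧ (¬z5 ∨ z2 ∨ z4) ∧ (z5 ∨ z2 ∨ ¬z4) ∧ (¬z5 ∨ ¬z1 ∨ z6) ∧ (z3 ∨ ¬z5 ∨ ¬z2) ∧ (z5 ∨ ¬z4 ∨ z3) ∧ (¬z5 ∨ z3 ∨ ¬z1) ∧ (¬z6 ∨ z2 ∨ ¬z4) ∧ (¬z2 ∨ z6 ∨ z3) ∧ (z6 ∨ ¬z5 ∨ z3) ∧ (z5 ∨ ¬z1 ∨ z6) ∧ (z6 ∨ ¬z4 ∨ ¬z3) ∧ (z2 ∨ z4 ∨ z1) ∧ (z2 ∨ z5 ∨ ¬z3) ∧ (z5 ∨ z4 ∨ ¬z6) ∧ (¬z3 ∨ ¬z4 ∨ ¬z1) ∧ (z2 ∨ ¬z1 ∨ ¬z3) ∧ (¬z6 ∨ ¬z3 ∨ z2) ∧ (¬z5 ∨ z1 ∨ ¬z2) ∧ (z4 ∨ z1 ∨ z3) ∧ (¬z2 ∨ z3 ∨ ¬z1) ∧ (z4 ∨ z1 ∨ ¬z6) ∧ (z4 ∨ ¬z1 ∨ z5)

z1 ↦ False, z2 ↦ True, z3 ↦ True, z4 ↦ False, z5 ↦ False, z6 ↦ False

Case z5 = False:
Case z4 = False:
(¬z6) alone gives z6 = False.
(¬z1) alone gives z1 = False.
(z3) alone gives z3 = True.
(z2) alone gives z2 = True.
This assignment satisfies each clause.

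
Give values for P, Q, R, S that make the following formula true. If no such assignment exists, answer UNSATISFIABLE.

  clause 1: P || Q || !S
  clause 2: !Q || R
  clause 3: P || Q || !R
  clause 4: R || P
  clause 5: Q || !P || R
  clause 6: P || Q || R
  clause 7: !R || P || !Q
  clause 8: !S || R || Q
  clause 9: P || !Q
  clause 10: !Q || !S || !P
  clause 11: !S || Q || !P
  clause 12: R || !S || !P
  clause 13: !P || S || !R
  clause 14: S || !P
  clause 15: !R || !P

Try Q = false.
Try P = true.
From the singleton clause (R), R = true.
Now (!R) is unsatisfied and unit — conflict.
That branch fails; take P = false instead.
From the singleton clause (!S), S = false.
From the singleton clause (!R), R = false.
Now (R) is unsatisfied and unit — conflict.
Either choice for P ends in contradiction.
That branch fails; take Q = true instead.
From the singleton clause (R), R = true.
From the singleton clause (P), P = true.
Now (!P) is unsatisfied and unit — conflict.
Either choice for Q ends in contradiction.

UNSATISFIABLE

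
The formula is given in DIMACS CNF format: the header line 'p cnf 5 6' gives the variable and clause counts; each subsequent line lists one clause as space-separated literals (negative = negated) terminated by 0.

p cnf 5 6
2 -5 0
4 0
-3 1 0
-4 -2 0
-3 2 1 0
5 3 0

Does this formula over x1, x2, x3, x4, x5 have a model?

Satisfiable

The clause (x4) is unit, so x4 = True.
The clause (¬x2) is unit, so x2 = False.
The clause (¬x5) is unit, so x5 = False.
The clause (x3) is unit, so x3 = True.
The clause (x1) is unit, so x1 = True.
This assignment satisfies each clause.
A satisfying assignment: x1: True; x2: False; x3: True; x4: True; x5: False.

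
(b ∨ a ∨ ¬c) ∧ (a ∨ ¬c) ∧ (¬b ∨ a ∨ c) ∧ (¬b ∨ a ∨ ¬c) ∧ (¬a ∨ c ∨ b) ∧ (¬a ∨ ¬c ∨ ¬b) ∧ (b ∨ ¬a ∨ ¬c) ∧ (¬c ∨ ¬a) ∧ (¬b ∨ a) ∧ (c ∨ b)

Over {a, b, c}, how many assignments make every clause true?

There are 2^3 = 8 truth assignments over (a, b, c).
Check each against the 10 clauses (columns in the order a, b, c):
  F F F  ✗ fails (c ∨ b)
  F F T  ✗ fails (b ∨ a ∨ ¬c)
  F T F  ✗ fails (¬b ∨ a ∨ c)
  F T T  ✗ fails (a ∨ ¬c)
  T F F  ✗ fails (¬a ∨ c ∨ b)
  T F T  ✗ fails (b ∨ ¬a ∨ ¬c)
  T T F  ✓ satisfies all
  T T T  ✗ fails (¬a ∨ ¬c ∨ ¬b)
1 of the 8 rows is a model.

1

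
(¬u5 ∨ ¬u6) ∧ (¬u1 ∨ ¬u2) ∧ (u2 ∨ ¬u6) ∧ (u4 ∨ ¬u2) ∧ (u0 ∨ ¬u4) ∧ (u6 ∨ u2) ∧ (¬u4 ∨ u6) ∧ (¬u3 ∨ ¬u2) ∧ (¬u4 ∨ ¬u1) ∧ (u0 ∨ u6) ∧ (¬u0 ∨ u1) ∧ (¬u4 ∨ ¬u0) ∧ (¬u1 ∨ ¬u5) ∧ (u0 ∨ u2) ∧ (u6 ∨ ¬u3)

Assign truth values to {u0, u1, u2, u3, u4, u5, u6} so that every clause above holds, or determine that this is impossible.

UNSATISFIABLE

Case u5 = False:
Case u1 = False:
(¬u0) alone gives u0 = False.
(¬u4) alone gives u4 = False.
(¬u2) alone gives u2 = False.
But (u2) is also a unit clause — contradiction.
That branch fails; take u1 = True instead.
(¬u2) alone gives u2 = False.
(¬u6) alone gives u6 = False.
But (u6) is also a unit clause — contradiction.
Neither u1 = True nor u1 = False works.
That branch fails; take u5 = True instead.
(¬u6) alone gives u6 = False.
(u2) alone gives u2 = True.
(¬u1) alone gives u1 = False.
(u4) alone gives u4 = True.
But (¬u4) is also a unit clause — contradiction.
Neither u5 = True nor u5 = False works.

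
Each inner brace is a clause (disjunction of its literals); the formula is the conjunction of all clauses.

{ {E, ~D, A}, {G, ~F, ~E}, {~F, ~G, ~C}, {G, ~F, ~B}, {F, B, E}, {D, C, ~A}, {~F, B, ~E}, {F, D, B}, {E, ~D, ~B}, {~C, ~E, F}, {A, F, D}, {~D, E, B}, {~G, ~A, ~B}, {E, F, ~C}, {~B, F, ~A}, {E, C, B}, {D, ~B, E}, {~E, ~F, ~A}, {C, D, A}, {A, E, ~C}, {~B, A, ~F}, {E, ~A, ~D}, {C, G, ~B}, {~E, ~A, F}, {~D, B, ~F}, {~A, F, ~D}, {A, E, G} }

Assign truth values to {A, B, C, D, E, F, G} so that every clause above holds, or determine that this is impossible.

Case E = 1:
Case G = 1:
Case F = 0:
From the singleton clause (~C), C = 0.
From the singleton clause (~A), A = 0.
From the singleton clause (D), D = 1.
Every clause is now satisfied; B is unconstrained.

A=0,  B=0,  C=0,  D=1,  E=1,  F=0,  G=1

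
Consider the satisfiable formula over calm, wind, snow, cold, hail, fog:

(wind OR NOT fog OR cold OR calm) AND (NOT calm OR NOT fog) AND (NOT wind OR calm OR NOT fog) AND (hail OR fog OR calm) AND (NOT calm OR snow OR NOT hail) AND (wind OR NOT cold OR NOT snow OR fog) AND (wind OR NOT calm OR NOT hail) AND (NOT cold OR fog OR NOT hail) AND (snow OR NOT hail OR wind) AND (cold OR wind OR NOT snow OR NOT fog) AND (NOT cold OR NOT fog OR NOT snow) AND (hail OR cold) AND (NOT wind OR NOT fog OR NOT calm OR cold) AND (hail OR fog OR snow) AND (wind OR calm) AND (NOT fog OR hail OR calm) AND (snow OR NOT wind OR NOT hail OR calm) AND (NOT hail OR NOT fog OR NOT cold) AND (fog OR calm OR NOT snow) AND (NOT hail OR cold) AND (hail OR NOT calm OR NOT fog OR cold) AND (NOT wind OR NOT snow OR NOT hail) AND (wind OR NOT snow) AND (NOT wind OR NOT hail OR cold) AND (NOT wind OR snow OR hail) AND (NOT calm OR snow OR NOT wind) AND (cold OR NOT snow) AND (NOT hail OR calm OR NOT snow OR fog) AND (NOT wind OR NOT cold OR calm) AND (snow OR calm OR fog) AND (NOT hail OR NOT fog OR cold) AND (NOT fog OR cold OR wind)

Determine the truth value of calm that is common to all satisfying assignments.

True

Suppose calm = false.
Unit clause (wind) forces wind = true.
Unit clause (NOT fog) forces fog = false.
Unit clause (hail) forces hail = true.
Unit clause (NOT cold) forces cold = false.
But (cold) is also a unit clause — contradiction.
So every satisfying assignment has calm = True.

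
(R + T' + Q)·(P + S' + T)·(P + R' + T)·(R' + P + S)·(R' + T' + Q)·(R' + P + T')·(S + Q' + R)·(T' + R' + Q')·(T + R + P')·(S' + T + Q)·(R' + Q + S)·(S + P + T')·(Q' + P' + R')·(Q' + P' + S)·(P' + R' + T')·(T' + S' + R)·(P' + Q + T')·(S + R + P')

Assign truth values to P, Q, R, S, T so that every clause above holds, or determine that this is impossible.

P ↦ 0; Q ↦ 0; R ↦ 0; S ↦ 0; T ↦ 0

Branch on R: set R = 0.
Branch on T: set T = 0.
The clause (P') is unit, so P = 0.
The clause (S') is unit, so S = 0.
The clause (Q') is unit, so Q = 0.
Every clause now holds.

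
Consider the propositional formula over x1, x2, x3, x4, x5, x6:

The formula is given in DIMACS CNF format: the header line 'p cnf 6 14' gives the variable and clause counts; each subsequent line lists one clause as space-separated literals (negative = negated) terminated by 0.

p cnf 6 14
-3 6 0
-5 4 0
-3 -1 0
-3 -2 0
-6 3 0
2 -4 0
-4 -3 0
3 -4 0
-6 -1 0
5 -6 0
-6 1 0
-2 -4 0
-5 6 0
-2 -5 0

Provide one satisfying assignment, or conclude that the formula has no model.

Suppose x3 = False.
(¬x6) alone gives x6 = False.
(¬x4) alone gives x4 = False.
(¬x5) alone gives x5 = False.
All clauses hold; x1, x2 can take either value.

x1 ↦ True, x2 ↦ True, x3 ↦ False, x4 ↦ False, x5 ↦ False, x6 ↦ False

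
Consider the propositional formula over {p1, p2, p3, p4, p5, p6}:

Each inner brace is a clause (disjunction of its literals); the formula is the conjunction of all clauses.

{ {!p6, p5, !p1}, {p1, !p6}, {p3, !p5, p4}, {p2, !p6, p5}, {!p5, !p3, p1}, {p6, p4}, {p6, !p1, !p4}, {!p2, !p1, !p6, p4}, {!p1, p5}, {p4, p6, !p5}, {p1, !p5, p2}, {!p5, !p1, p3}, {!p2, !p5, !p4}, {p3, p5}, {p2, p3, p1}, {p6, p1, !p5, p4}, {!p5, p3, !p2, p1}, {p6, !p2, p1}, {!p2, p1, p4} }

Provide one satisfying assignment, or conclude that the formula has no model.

Suppose p1 = true.
(p5) alone gives p5 = true.
(p3) alone gives p3 = true.
Suppose p6 = true.
Suppose p2 = false.
All clauses hold; p4 can take either value.

p1: true, p2: false, p3: true, p4: true, p5: true, p6: true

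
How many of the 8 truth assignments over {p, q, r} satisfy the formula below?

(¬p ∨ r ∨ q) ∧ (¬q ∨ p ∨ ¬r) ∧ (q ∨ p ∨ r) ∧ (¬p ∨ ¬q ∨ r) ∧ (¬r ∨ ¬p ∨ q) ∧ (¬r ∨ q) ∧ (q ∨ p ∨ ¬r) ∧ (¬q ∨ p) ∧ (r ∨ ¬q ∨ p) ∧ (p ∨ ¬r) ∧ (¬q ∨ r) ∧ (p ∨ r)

There are 2^3 = 8 truth assignments over (p, q, r).
Split on q. With q = True, the clauses containing q are satisfied and ¬q drops from the rest; 1 of the 2^2 = 4 assignments to the other variables satisfy what remains.
With q = False, by the same count on the reduced clause set, 0 assignments work.
(One model: p=T, q=T, r=T.)
Total: 1 + 0 = 1.

1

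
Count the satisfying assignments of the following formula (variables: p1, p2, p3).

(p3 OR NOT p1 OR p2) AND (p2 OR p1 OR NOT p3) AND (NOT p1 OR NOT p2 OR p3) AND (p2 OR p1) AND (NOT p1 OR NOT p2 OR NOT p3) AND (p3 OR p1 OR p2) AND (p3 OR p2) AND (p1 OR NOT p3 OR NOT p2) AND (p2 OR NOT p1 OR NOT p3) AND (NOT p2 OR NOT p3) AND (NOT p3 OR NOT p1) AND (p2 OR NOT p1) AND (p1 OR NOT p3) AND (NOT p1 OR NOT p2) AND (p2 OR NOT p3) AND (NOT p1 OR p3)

1

There are 2^3 = 8 truth assignments over (p1, p2, p3).
Split on p2. With p2 = true, the clauses containing p2 are satisfied and NOT p2 drops from the rest; 1 of the 2^2 = 4 assignments to the other variables satisfy what remains.
With p2 = false, by the same count on the reduced clause set, 0 assignments work.
(One model: p1=F, p2=T, p3=F.)
Total: 1 + 0 = 1.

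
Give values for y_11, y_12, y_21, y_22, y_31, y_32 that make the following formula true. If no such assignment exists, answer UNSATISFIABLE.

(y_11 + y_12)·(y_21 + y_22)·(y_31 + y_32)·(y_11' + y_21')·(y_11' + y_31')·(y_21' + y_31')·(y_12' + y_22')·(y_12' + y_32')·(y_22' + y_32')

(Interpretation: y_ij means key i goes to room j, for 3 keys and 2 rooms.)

UNSATISFIABLE

Branch on y_11: set y_11 = 1.
The clause (y_21') is unit, so y_21 = 0.
The clause (y_22) is unit, so y_22 = 1.
The clause (y_31') is unit, so y_31 = 0.
The clause (y_32) is unit, so y_32 = 1.
Now (y_32') is unsatisfied and unit — conflict.
So y_11 must be the other value — set y_11 = 0.
The clause (y_12) is unit, so y_12 = 1.
The clause (y_22') is unit, so y_22 = 0.
The clause (y_21) is unit, so y_21 = 1.
The clause (y_31') is unit, so y_31 = 0.
The clause (y_32) is unit, so y_32 = 1.
Now (y_32') is unsatisfied and unit — conflict.
Either choice for y_11 ends in contradiction.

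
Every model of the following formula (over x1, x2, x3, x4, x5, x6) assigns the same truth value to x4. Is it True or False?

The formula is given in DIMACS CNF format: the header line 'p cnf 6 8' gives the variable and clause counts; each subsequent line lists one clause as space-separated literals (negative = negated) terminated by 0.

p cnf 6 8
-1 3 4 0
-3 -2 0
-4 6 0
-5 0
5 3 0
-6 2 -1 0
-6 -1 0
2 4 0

Suppose x4 = False.
Unit clause (¬x5) forces x5 = False.
Unit clause (x3) forces x3 = True.
Unit clause (¬x2) forces x2 = False.
That conflicts with the unit clause (x2).
So every satisfying assignment has x4 = True.

True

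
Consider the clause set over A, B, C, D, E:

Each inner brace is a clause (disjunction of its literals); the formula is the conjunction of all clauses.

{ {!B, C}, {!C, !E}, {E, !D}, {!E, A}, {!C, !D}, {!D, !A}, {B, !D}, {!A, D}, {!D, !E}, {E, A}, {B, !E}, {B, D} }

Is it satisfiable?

Unsatisfiable

Try B = false.
Unit clause (!D) forces D = false.
But (D) is also a unit clause — contradiction.
That branch fails; take B = true instead.
Unit clause (C) forces C = true.
Unit clause (!E) forces E = false.
Unit clause (!D) forces D = false.
Unit clause (!A) forces A = false.
But (A) is also a unit clause — contradiction.
Either choice for B ends in contradiction.
No assignment satisfies every clause.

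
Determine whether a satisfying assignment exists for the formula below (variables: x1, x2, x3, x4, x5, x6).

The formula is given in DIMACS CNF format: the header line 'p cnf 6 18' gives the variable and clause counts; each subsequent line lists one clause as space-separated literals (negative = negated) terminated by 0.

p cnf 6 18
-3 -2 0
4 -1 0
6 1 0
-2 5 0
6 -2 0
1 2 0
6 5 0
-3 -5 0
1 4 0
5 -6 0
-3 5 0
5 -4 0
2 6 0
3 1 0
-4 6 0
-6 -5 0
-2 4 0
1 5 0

Suppose x3 = False.
The clause (x1) is unit, so x1 = True.
The clause (x4) is unit, so x4 = True.
The clause (x5) is unit, so x5 = True.
The clause (x6) is unit, so x6 = True.
That conflicts with the unit clause (¬x6).
Backtrack on x3: now try x3 = True.
The clause (¬x2) is unit, so x2 = False.
The clause (x1) is unit, so x1 = True.
The clause (x4) is unit, so x4 = True.
The clause (¬x5) is unit, so x5 = False.
That conflicts with the unit clause (x5).
Both values of x3 lead to a conflict.
No assignment satisfies every clause.

No, unsatisfiable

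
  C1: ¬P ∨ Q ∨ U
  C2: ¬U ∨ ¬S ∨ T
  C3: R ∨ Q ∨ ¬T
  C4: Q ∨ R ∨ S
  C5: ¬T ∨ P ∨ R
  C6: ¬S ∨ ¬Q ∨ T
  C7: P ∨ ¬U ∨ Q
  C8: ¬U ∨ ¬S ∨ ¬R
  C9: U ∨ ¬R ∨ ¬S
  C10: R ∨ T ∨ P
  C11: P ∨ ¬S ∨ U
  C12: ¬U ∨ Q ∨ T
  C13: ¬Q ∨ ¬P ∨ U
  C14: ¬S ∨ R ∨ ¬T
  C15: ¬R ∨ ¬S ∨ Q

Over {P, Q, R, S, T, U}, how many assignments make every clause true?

There are 2^6 = 64 truth assignments over (P, Q, R, S, T, U).
Split on T. With T = True, the clauses containing T are satisfied and ¬T drops from the rest; 6 of the 2^5 = 32 assignments to the other variables satisfy what remains.
With T = False, by the same count on the reduced clause set, 5 assignments work.
(One model: P=F, Q=F, R=T, S=F, T=F, U=F.)
Total: 6 + 5 = 11.

11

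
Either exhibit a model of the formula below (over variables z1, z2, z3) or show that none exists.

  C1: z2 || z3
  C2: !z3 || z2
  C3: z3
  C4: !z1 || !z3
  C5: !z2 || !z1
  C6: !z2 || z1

(z3) alone gives z3 = true.
(z2) alone gives z2 = true.
(!z1) alone gives z1 = false.
Now (z1) is unsatisfied and unit — conflict.

UNSATISFIABLE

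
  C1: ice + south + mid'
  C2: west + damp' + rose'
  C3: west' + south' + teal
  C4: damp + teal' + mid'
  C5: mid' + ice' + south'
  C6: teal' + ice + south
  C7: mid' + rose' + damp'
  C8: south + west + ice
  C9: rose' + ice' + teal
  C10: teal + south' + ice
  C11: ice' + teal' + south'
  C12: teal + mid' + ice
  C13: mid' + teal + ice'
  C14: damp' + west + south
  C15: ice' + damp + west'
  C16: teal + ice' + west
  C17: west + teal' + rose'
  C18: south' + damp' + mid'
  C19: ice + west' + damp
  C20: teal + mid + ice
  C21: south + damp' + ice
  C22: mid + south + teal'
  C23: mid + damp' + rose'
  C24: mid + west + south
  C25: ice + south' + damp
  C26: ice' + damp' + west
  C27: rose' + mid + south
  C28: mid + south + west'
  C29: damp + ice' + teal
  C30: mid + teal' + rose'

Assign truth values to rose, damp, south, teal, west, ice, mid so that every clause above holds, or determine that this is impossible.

Case ice = 1:
Case mid = 1:
The clause (south') is unit, so south = 0.
The clause (teal) is unit, so teal = 1.
The clause (damp) is unit, so damp = 1.
The clause (rose') is unit, so rose = 0.
The clause (west) is unit, so west = 1.
Every clause now holds.

rose ↦ 0; damp ↦ 1; south ↦ 0; teal ↦ 1; west ↦ 1; ice ↦ 1; mid ↦ 1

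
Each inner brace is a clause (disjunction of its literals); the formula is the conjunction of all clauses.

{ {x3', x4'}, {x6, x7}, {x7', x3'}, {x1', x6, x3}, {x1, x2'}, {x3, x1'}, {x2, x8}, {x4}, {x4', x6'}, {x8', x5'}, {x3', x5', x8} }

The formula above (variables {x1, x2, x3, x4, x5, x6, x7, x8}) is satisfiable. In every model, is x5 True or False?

Suppose x5 = 1.
From the singleton clause (x4), x4 = 1.
From the singleton clause (x3'), x3 = 0.
From the singleton clause (x1'), x1 = 0.
From the singleton clause (x2'), x2 = 0.
From the singleton clause (x8), x8 = 1.
Now (x8') is unsatisfied and unit — conflict.
So every satisfying assignment has x5 = False.

False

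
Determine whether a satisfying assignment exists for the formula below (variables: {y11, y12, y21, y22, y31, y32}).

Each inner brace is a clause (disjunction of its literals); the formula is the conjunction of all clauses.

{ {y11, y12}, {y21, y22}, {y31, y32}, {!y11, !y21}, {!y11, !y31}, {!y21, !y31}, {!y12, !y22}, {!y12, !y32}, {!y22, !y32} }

No, unsatisfiable

Try y11 = true.
(!y21) alone gives y21 = false.
(y22) alone gives y22 = true.
(!y31) alone gives y31 = false.
(y32) alone gives y32 = true.
Now (!y32) is unsatisfied and unit — conflict.
Undo y11 and try y11 = false.
(y12) alone gives y12 = true.
(!y22) alone gives y22 = false.
(y21) alone gives y21 = true.
(!y31) alone gives y31 = false.
(y32) alone gives y32 = true.
Now (!y32) is unsatisfied and unit — conflict.
Neither y11 = true nor y11 = false works.
No assignment satisfies every clause.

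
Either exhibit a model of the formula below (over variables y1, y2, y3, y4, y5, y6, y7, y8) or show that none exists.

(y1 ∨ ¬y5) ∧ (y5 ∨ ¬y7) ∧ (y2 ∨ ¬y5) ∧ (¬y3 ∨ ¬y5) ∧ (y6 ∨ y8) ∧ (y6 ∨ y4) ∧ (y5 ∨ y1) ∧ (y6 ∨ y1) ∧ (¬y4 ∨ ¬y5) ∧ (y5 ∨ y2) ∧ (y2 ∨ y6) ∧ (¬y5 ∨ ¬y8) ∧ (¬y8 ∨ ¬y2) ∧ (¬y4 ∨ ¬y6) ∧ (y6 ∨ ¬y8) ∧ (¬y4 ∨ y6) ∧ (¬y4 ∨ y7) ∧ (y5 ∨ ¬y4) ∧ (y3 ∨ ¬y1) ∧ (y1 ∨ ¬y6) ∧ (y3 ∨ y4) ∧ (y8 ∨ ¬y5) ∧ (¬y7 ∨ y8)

Try y1 = True.
From the singleton clause (y3), y3 = True.
From the singleton clause (¬y5), y5 = False.
From the singleton clause (¬y7), y7 = False.
From the singleton clause (y2), y2 = True.
From the singleton clause (¬y8), y8 = False.
From the singleton clause (y6), y6 = True.
From the singleton clause (¬y4), y4 = False.
Every clause now holds.

y1: True, y2: True, y3: True, y4: False, y5: False, y6: True, y7: False, y8: False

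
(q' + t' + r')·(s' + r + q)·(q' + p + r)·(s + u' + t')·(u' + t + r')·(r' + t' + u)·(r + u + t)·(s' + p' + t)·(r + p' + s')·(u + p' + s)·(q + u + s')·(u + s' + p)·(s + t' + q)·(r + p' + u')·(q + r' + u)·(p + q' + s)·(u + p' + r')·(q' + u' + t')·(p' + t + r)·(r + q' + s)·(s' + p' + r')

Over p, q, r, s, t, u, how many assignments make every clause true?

2

There are 2^6 = 64 truth assignments over (p, q, r, s, t, u).
Split on s. With s = 1, the clauses containing s are satisfied and s' drops from the rest; 1 of the 2^5 = 32 assignments to the other variables satisfy what remains.
With s = 0, by the same count on the reduced clause set, 1 assignment works.
(One model: p=F, q=F, r=F, s=F, t=F, u=T.)
Total: 1 + 1 = 2.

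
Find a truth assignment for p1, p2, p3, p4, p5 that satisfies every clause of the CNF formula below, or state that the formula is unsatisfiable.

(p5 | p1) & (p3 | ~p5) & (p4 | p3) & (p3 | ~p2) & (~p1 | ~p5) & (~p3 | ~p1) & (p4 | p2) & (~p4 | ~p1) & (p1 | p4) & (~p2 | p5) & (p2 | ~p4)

Suppose p5 = 1.
Unit clause (p3) forces p3 = 1.
Unit clause (~p1) forces p1 = 0.
Unit clause (p4) forces p4 = 1.
Unit clause (p2) forces p2 = 1.
All clauses are satisfied.

p1 ↦ 0; p2 ↦ 1; p3 ↦ 1; p4 ↦ 1; p5 ↦ 1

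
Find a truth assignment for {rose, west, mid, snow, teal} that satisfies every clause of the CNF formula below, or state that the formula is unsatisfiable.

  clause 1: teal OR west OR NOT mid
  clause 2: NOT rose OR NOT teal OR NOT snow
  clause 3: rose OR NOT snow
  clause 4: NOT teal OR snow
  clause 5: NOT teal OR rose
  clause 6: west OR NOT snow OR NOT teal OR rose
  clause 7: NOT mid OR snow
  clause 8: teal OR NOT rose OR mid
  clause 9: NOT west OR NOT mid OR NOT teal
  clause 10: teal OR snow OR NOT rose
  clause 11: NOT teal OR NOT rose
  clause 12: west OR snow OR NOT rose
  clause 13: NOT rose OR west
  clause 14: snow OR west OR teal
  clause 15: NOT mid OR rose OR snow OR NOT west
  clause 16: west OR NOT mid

rose: false; west: true; mid: false; snow: false; teal: false

Case rose = false:
Unit clause (NOT snow) forces snow = false.
Unit clause (NOT teal) forces teal = false.
Unit clause (NOT mid) forces mid = false.
Unit clause (west) forces west = true.
All clauses are satisfied.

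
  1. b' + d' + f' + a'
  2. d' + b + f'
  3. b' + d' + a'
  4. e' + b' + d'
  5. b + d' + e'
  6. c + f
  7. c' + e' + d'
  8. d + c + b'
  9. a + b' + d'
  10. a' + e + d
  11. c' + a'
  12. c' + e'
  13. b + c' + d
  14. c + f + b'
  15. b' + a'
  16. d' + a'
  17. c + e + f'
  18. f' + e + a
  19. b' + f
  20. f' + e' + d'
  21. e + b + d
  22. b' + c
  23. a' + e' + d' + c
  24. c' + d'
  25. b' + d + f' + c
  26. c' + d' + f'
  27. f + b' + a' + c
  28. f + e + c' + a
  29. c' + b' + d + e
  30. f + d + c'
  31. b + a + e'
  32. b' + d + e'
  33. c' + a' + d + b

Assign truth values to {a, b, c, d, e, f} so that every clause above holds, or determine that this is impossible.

a ↦ 1, b ↦ 0, c ↦ 0, d ↦ 0, e ↦ 1, f ↦ 1

Branch on c: set c = 0.
The clause (f) is unit, so f = 1.
The clause (e) is unit, so e = 1.
The clause (d') is unit, so d = 0.
The clause (b') is unit, so b = 0.
The clause (a) is unit, so a = 1.
All clauses are satisfied.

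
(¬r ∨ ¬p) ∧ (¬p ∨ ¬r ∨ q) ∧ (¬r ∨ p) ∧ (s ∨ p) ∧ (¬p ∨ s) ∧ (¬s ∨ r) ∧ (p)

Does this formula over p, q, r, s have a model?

(p) alone gives p = True.
(¬r) alone gives r = False.
(s) alone gives s = True.
That conflicts with the unit clause (¬s).
No assignment satisfies every clause.

Unsatisfiable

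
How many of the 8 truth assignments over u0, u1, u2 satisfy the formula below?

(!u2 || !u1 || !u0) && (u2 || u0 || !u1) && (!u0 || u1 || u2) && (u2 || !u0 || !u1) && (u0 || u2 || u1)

3

There are 2^3 = 8 truth assignments over (u0, u1, u2).
Split on u1. With u1 = true, the clauses containing u1 are satisfied and !u1 drops from the rest; 1 of the 2^2 = 4 assignments to the other variables satisfy what remains.
With u1 = false, by the same count on the reduced clause set, 2 assignments work.
(One model: u0=F, u1=F, u2=T.)
Total: 1 + 2 = 3.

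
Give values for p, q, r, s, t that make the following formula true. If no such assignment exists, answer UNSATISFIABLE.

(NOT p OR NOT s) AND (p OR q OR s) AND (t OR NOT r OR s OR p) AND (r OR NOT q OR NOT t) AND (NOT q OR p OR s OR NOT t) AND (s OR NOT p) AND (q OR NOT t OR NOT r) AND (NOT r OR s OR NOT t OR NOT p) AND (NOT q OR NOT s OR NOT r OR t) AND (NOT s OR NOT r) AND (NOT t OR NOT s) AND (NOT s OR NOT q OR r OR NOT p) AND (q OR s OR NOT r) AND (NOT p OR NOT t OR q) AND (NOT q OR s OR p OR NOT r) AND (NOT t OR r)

p: false, q: true, r: false, s: false, t: false

Case p = false:
Case q = true:
Case r = false:
The clause (NOT t) is unit, so t = false.
All clauses hold; s can take either value.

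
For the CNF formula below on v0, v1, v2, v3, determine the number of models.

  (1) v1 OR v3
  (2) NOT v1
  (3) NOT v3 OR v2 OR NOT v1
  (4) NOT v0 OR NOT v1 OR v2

There are 2^4 = 16 truth assignments over (v0, v1, v2, v3).
Check each against the 4 clauses (columns in the order v0, v1, v2, v3):
  F F F F  ✗ fails (v1 OR v3)
  F F F T  ✓ satisfies all
  F F T F  ✗ fails (v1 OR v3)
  F F T T  ✓ satisfies all
  F T F F  ✗ fails (NOT v1)
  F T F T  ✗ fails (NOT v1)
  F T T F  ✗ fails (NOT v1)
  F T T T  ✗ fails (NOT v1)
  T F F F  ✗ fails (v1 OR v3)
  T F F T  ✓ satisfies all
  T F T F  ✗ fails (v1 OR v3)
  T F T T  ✓ satisfies all
  T T F F  ✗ fails (NOT v1)
  T T F T  ✗ fails (NOT v1)
  T T T F  ✗ fails (NOT v1)
  T T T T  ✗ fails (NOT v1)
4 of the 16 rows are models.

4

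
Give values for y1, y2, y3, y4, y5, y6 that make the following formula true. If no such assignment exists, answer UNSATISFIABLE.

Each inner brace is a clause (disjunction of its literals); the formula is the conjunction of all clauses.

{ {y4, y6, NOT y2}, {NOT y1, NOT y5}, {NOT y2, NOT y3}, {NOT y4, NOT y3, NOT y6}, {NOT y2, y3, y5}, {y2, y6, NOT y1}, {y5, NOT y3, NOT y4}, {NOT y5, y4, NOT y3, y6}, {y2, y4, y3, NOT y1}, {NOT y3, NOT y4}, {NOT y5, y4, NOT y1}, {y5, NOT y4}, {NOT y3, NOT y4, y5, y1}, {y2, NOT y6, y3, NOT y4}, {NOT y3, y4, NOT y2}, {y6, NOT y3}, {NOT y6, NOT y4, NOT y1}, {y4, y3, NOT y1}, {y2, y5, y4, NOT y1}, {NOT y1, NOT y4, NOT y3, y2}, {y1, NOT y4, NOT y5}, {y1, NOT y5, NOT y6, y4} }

Suppose y1 = false.
Suppose y2 = false.
Suppose y3 = false.
Suppose y5 = true.
(NOT y4) alone gives y4 = false.
(NOT y6) alone gives y6 = false.
All clauses are satisfied.

y1 ↦ false, y2 ↦ false, y3 ↦ false, y4 ↦ false, y5 ↦ true, y6 ↦ false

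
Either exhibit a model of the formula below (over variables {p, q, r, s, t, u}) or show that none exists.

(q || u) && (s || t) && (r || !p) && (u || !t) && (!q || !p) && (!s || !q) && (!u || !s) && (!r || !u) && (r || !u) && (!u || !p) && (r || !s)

UNSATISFIABLE

Branch on q: set q = true.
(!p) alone gives p = false.
(!s) alone gives s = false.
(t) alone gives t = true.
(u) alone gives u = true.
(!r) alone gives r = false.
That conflicts with the unit clause (r).
That branch fails; take q = false instead.
(u) alone gives u = true.
(!s) alone gives s = false.
(t) alone gives t = true.
(!r) alone gives r = false.
That conflicts with the unit clause (r).
Either choice for q ends in contradiction.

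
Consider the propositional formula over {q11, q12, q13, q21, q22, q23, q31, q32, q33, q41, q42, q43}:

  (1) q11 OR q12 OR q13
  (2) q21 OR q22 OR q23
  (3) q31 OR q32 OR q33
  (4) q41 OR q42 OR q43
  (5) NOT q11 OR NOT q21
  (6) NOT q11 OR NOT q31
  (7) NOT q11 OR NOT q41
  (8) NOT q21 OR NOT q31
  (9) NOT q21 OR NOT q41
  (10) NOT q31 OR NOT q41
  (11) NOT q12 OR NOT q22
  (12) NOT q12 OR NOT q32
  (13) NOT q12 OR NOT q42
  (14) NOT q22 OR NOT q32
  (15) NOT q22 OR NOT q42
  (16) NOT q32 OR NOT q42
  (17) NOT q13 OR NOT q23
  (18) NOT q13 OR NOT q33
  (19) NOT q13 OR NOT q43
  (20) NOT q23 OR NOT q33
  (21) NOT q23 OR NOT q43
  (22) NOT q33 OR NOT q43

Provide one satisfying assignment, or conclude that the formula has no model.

UNSATISFIABLE

Case q11 = false:
Case q12 = true:
The clause (NOT q22) is unit, so q22 = false.
The clause (NOT q32) is unit, so q32 = false.
The clause (NOT q42) is unit, so q42 = false.
Case q21 = true:
The clause (NOT q31) is unit, so q31 = false.
The clause (q33) is unit, so q33 = true.
The clause (NOT q41) is unit, so q41 = false.
The clause (q43) is unit, so q43 = true.
That conflicts with the unit clause (NOT q43).
Undo q21 and try q21 = false.
The clause (q23) is unit, so q23 = true.
The clause (NOT q13) is unit, so q13 = false.
The clause (NOT q33) is unit, so q33 = false.
The clause (q31) is unit, so q31 = true.
The clause (NOT q41) is unit, so q41 = false.
The clause (q43) is unit, so q43 = true.
That conflicts with the unit clause (NOT q43).
Either choice for q21 ends in contradiction.
Undo q12 and try q12 = false.
The clause (q13) is unit, so q13 = true.
The clause (NOT q23) is unit, so q23 = false.
The clause (NOT q33) is unit, so q33 = false.
The clause (NOT q43) is unit, so q43 = false.
Case q21 = true:
The clause (NOT q31) is unit, so q31 = false.
The clause (q32) is unit, so q32 = true.
The clause (NOT q41) is unit, so q41 = false.
The clause (q42) is unit, so q42 = true.
That conflicts with the unit clause (NOT q42).
Undo q21 and try q21 = false.
The clause (q22) is unit, so q22 = true.
The clause (NOT q32) is unit, so q32 = false.
The clause (q31) is unit, so q31 = true.
The clause (NOT q41) is unit, so q41 = false.
The clause (q42) is unit, so q42 = true.
That conflicts with the unit clause (NOT q42).
Either choice for q21 ends in contradiction.
Either choice for q12 ends in contradiction.
Undo q11 and try q11 = true.
The clause (NOT q21) is unit, so q21 = false.
The clause (NOT q31) is unit, so q31 = false.
The clause (NOT q41) is unit, so q41 = false.
Case q22 = true:
The clause (NOT q12) is unit, so q12 = false.
The clause (NOT q32) is unit, so q32 = false.
The clause (q33) is unit, so q33 = true.
The clause (NOT q42) is unit, so q42 = false.
The clause (q43) is unit, so q43 = true.
That conflicts with the unit clause (NOT q43).
Undo q22 and try q22 = false.
The clause (q23) is unit, so q23 = true.
The clause (NOT q13) is unit, so q13 = false.
The clause (NOT q33) is unit, so q33 = false.
The clause (q32) is unit, so q32 = true.
The clause (NOT q12) is unit, so q12 = false.
The clause (NOT q42) is unit, so q42 = false.
The clause (q43) is unit, so q43 = true.
That conflicts with the unit clause (NOT q43).
Either choice for q22 ends in contradiction.
Either choice for q11 ends in contradiction.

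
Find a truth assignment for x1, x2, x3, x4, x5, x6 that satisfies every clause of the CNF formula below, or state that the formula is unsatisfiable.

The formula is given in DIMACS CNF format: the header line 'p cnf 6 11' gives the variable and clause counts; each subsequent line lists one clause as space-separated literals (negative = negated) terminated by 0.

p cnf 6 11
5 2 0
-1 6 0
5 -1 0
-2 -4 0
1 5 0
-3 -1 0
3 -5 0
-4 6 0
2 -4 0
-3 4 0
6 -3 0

Suppose x5 = True.
From the singleton clause (x3), x3 = True.
From the singleton clause (¬x1), x1 = False.
From the singleton clause (x4), x4 = True.
From the singleton clause (¬x2), x2 = False.
Now (x2) is unsatisfied and unit — conflict.
That branch fails; take x5 = False instead.
From the singleton clause (x2), x2 = True.
From the singleton clause (¬x1), x1 = False.
Now (x1) is unsatisfied and unit — conflict.
Neither x5 = True nor x5 = False works.

UNSATISFIABLE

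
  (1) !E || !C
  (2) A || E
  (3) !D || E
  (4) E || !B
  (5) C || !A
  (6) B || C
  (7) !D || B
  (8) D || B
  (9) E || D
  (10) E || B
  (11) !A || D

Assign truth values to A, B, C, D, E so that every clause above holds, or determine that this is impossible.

Case E = true:
Unit clause (!C) forces C = false.
Unit clause (!A) forces A = false.
Unit clause (B) forces B = true.
No clause remains; D is free.

A: false, B: true, C: false, D: true, E: true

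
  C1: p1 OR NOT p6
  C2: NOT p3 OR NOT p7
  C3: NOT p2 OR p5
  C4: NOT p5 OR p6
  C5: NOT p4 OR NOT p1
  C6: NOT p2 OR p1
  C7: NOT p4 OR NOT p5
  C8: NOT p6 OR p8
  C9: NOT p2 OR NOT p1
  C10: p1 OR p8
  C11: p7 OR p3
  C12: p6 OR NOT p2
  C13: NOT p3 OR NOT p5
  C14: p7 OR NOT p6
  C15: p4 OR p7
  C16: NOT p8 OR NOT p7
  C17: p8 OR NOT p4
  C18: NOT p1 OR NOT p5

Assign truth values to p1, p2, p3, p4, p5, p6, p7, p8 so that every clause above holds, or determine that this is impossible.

p1 ↦ false; p2 ↦ false; p3 ↦ true; p4 ↦ true; p5 ↦ false; p6 ↦ false; p7 ↦ false; p8 ↦ true

Suppose p1 = false.
The clause (NOT p6) is unit, so p6 = false.
The clause (NOT p5) is unit, so p5 = false.
The clause (NOT p2) is unit, so p2 = false.
The clause (p8) is unit, so p8 = true.
The clause (NOT p7) is unit, so p7 = false.
The clause (p3) is unit, so p3 = true.
The clause (p4) is unit, so p4 = true.
Every clause now holds.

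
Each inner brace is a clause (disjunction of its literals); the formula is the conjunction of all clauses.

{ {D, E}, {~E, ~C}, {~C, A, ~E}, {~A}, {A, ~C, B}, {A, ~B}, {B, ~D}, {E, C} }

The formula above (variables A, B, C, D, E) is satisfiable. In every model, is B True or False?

False

Suppose B = 1.
Unit clause (~A) forces A = 0.
But (A) is also a unit clause — contradiction.
So every satisfying assignment has B = False.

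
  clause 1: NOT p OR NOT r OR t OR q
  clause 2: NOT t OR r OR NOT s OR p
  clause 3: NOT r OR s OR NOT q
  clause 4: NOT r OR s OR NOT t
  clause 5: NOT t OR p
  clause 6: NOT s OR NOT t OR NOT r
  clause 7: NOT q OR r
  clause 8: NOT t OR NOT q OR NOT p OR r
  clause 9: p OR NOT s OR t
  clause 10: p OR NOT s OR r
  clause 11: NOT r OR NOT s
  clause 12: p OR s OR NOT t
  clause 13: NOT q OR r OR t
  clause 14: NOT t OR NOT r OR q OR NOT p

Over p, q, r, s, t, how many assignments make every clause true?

6

There are 2^5 = 32 truth assignments over (p, q, r, s, t).
Split on s. With s = true, the clauses containing s are satisfied and NOT s drops from the rest; 2 of the 2^4 = 16 assignments to the other variables satisfy what remains.
With s = false, by the same count on the reduced clause set, 4 assignments work.
Total: 2 + 4 = 6.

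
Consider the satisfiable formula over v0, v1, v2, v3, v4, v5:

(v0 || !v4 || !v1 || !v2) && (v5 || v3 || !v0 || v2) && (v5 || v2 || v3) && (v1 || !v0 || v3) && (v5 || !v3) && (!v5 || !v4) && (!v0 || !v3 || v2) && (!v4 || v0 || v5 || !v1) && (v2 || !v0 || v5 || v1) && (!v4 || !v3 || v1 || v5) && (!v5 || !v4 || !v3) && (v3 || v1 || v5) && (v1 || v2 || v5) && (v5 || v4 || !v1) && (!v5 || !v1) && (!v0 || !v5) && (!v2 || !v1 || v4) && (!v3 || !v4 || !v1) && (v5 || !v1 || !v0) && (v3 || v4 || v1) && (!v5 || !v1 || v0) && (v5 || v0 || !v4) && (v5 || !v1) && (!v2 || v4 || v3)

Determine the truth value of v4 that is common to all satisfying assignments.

False

Suppose v4 = true.
From the singleton clause (!v5), v5 = false.
From the singleton clause (!v3), v3 = false.
From the singleton clause (v2), v2 = true.
From the singleton clause (v1), v1 = true.
Now (!v1) is unsatisfied and unit — conflict.
So every satisfying assignment has v4 = False.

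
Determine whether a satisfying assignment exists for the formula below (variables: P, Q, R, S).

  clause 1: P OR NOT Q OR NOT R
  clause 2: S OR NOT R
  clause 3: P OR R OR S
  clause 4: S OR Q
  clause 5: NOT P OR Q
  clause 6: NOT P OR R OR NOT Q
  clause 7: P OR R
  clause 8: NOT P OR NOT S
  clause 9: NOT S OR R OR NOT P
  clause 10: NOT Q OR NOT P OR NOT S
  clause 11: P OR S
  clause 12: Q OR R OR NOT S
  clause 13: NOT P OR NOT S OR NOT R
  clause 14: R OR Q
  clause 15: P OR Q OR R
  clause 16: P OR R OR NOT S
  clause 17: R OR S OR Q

Yes, satisfiable

Branch on S: set S = true.
(NOT P) alone gives P = false.
(R) alone gives R = true.
(NOT Q) alone gives Q = false.
All clauses are satisfied.
A satisfying assignment: P ↦ false,  Q ↦ false,  R ↦ true,  S ↦ true.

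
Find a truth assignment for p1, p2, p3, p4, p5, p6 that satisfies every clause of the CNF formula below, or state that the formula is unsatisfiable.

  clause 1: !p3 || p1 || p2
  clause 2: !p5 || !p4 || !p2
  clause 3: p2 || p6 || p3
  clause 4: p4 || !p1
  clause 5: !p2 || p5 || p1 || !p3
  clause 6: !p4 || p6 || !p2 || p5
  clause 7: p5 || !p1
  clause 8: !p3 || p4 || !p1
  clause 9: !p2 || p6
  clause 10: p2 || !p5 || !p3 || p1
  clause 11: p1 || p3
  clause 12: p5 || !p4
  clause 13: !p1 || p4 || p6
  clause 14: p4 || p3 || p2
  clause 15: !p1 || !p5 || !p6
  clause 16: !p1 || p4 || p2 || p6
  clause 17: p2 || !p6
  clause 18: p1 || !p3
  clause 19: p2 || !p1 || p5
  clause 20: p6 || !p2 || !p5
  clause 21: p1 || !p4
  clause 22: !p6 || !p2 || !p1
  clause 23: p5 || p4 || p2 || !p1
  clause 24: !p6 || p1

Case p4 = true:
(p5) alone gives p5 = true.
(!p2) alone gives p2 = false.
(!p6) alone gives p6 = false.
(p3) alone gives p3 = true.
(p1) alone gives p1 = true.
This assignment satisfies each clause.

p1=true, p2=false, p3=true, p4=true, p5=true, p6=false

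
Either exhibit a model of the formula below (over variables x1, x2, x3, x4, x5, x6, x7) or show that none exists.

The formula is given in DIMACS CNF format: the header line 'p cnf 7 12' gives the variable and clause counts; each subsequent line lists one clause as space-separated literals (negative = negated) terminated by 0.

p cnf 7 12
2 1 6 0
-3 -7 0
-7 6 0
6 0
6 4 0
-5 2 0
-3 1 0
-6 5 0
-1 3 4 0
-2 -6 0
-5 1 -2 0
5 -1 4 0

The clause (x6) is unit, so x6 = True.
The clause (x5) is unit, so x5 = True.
The clause (x2) is unit, so x2 = True.
That conflicts with the unit clause (¬x2).

UNSATISFIABLE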